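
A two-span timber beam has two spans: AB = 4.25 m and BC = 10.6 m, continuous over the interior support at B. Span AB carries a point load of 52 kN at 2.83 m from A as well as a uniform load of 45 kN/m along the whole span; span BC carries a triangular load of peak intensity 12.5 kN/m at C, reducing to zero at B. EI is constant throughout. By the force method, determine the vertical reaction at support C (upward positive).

Take M_B as the redundant. Released structure: two simple spans AB and BC with a hinge at B.
Rotations at B on the released spans (each span's end-slope, ×1/EI):
  span AB: point load 52 at a = 2.83: Pab(L + a)/(6LEI) = 58.02/EI
  span AB: UDL 45: wL³/(24EI) = 143.9/EI
  span BC: triangular load, peak 12.5: 7w₀L³/(360EI) = 289.5/EI
  relative rotation θ_0 = (202 + 289.5)/EI = 491.4/EI
A unit hogging moment at B produces rotation L₁/(3EI) + L₂/(3EI) = 4.95/EI.
Slope continuity at B: θ_0 = M_B·4.95/EI, so M_B = 491.4/4.95 = 99.28 kN·m (hogging).
Span BC, ΣM about C: R_B^{BC}·10.6 = 234.1 + 99.28, so R_B^{BC} = 31.45 kN and R_C = 66.25 − 31.45 = 34.8 kN.

R_C = 34.8 kN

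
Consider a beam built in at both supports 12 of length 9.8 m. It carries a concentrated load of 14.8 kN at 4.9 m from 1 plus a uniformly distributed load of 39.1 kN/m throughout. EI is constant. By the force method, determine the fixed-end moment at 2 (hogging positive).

M_2 = 331.1 kN·m

Take the two fixed-end moments M_1, M_2 as redundants; the released structure is the simple span 12.
Simple-span end rotations at 1 and 2 under the given loads:
  at 1: point load 14.8 at a = 4.9: Pab(L + b)/(6LEI) = 88.84/EI
  at 2: point load 14.8 at a = 4.9: Pab(L + a)/(6LEI) = 88.84/EI
  at 1: UDL 39.1: wL³/(24EI) = 1533/EI
  at 2: UDL 39.1: wL³/(24EI) = 1533/EI
  θ_10 = 1622/EI,  θ_20 = 1622/EI
Flexibility coefficients: a unit moment at one end gives L/(3EI) there and L/(6EI) at the far end, so f₁₁ = f₂₂ = 3.267/EI and f₁₂ = f₂₁ = 1.633/EI.
Compatibility — zero rotation at each built-in end:
  3.267 M_1 + 1.633 M_2 = 1622
  1.633 M_1 + 3.267 M_2 = 1622
Solving the pair gives M_1 = 331.1 kN·m and M_2 = 331.1 kN·m (hogging).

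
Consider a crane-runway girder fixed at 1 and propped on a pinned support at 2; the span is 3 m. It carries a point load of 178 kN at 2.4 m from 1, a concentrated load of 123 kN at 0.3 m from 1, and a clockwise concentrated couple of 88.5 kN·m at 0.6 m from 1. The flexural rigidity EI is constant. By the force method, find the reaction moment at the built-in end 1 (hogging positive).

Choose R_2 as the redundant. The primary structure is the cantilever fixed at 1.
Downward deflection at the released point 2 due to the loads:
  point load 178 at a = 2.4: Pa²(3L − a)/(6EI) = 1128/EI
  point load 123 at a = 0.3: Pa²(3L − a)/(6EI) = 16.05/EI
  clockwise couple 88.5 at a = 0.6: M₀a(2L − a)/(2EI) = 143.4/EI
  δ_0 = 1287/EI
Flexibility coefficient — unit upward force at 2: δ_{22} = L³/(3EI) = 9/EI.
The prop prevents deflection at 2: R_2 = δ_0/δ_{22} = 1287/9 = 143 kN.
Moment equilibrium about 1: M_1 = Σ(load moments about 1) − R_2·L = 552.6 − 143×3 = 123.5 kN·m.

M_1 = 123.5 kN·m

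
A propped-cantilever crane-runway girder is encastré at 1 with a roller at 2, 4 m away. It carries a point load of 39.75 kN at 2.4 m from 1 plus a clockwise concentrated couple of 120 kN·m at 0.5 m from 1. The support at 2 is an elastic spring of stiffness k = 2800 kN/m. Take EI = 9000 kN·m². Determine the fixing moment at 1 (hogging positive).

M_1 = 119 kN·m

Remove the prop at 2; the released (primary) structure is a cantilever built in at 1.
Free-end deflection of the primary structure under the applied loading (downward +):
  point load 39.75 at a = 2.4: Pa²(3L − a)/(6EI) = 366.3/EI
  clockwise couple 120 at a = 0.5: M₀a(2L − a)/(2EI) = 225/EI
  δ_0 = 591.3/EI
Flexibility coefficient — unit upward force at 2: δ_{22} = L³/(3EI) = 21.33/EI.
With EI = 9000 kN·m²: δ_0 = 0.065704 m and δ_{22} = 0.00237 m/kN.
Compatibility — the spring shortens by R_2/k under the reaction it provides: δ_0 − R_2·δ_{22} = R_2/k. With 1/k = 0.000357 m/kN, R_2 = δ_0 / (δ_{22} + 1/k) = 0.065704 / (0.00237 + 0.000357) = 24.09 kN.
Moment equilibrium about 1: M_1 = Σ(load moments about 1) − R_2·L = 215.4 − 24.09×4 = 119 kN·m.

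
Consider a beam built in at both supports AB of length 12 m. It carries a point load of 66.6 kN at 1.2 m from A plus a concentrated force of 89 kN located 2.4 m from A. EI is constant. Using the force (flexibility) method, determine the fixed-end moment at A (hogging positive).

Take the two fixed-end moments M_A, M_B as redundants; the released structure is the simple span AB.
Simple-span end rotations at A and B under the given loads:
  at A: point load 66.6 at a = 1.2: Pab(L + b)/(6LEI) = 273.3/EI
  at B: point load 66.6 at a = 1.2: Pab(L + a)/(6LEI) = 158.2/EI
  at A: point load 89 at a = 2.4: Pab(L + b)/(6LEI) = 615.2/EI
  at B: point load 89 at a = 2.4: Pab(L + a)/(6LEI) = 410.1/EI
  θ_A0 = 888.5/EI,  θ_B0 = 568.4/EI
Flexibility coefficients: a unit moment at one end gives L/(3EI) there and L/(6EI) at the far end, so f₁₁ = f₂₂ = 4/EI and f₁₂ = f₂₁ = 2/EI.
Compatibility — zero rotation at each built-in end:
  4 M_A + 2 M_B = 888.5
  2 M_A + 4 M_B = 568.4
Solving the pair gives M_A = 201.4 kN·m and M_B = 41.37 kN·m (hogging).

M_A = 201.4 kN·m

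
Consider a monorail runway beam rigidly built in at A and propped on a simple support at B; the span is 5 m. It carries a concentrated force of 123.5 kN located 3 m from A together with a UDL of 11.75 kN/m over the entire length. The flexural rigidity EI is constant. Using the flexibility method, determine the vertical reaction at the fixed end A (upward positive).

R_A = 106.9 kN

Release the roller at B. Primary structure: cantilever fixed at A.
Free-end deflection of the primary structure under the applied loading (downward +):
  point load 123.5 at a = 3: Pa²(3L − a)/(6EI) = 2223/EI
  UDL 11.75: wL⁴/(8EI) = 918/EI
  δ_0 = 3141/EI
Tip deflection under a unit load at B: L³/(3EI) = 41.67/EI.
Compatibility at B: δ_0 − R_B·δ_{BB} = 0, so R_B = 3141/41.67 = 75.38 kN.
Vertical equilibrium: R_A = ΣP − R_B = 182.2 − 75.38 = 106.9 kN.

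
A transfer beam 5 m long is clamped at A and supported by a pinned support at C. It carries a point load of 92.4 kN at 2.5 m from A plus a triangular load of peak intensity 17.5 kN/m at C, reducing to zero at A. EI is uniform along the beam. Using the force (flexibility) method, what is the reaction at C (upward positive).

R_C = 52.94 kN

Choose R_C as the redundant. The primary structure is the cantilever fixed at A.
Downward deflection at the released point C due to the loads:
  point load 92.4 at a = 2.5: Pa²(3L − a)/(6EI) = 1203/EI
  triangular load, peak 17.5 at the free end: 11w₀L⁴/(120EI) = 1003/EI
  δ_0 = 2206/EI
Tip deflection under a unit load at C: L³/(3EI) = 41.67/EI.
The prop prevents deflection at C: R_C = δ_0/δ_{CC} = 2206/41.67 = 52.94 kN.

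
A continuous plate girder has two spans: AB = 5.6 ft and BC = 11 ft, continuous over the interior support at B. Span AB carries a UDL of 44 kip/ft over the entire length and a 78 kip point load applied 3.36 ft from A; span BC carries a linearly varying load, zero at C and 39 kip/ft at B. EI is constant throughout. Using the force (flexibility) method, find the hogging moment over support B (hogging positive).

M_B = 294.9 kip·ft

Take M_B as the redundant. Released structure: two simple spans AB and BC with a hinge at B.
Discontinuity in slope at B on the released structure — sum the simple-span end rotations:
  span AB: UDL 44: wL³/(24EI) = 322/EI
  span AB: point load 78 at a = 3.36: Pab(L + a)/(6LEI) = 156.5/EI
  span BC: triangular load, peak 39: w₀L³/(45EI) = 1154/EI
  relative rotation θ_0 = (478.5 + 1154)/EI = 1632/EI
A unit hogging moment at B produces rotation L₁/(3EI) + L₂/(3EI) = 5.533/EI.
Slope continuity at B: θ_0 = M_B·5.533/EI, so M_B = 1632/5.533 = 294.9 kip·ft (hogging).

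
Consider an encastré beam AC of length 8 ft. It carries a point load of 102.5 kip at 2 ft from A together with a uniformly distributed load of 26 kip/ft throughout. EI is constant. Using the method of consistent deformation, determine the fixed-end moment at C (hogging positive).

M_C = 177.1 kip·ft

Take the two fixed-end moments M_A, M_C as redundants; the released structure is the simple span AC.
On the primary (simply-supported) span, the end slopes from the loading are:
  at A: point load 102.5 at a = 2: Pab(L + b)/(6LEI) = 358.8/EI
  at C: point load 102.5 at a = 2: Pab(L + a)/(6LEI) = 256.2/EI
  at A: UDL 26: wL³/(24EI) = 554.7/EI
  at C: UDL 26: wL³/(24EI) = 554.7/EI
  θ_A0 = 913.4/EI,  θ_C0 = 810.9/EI
Flexibility coefficients: a unit moment at one end gives L/(3EI) there and L/(6EI) at the far end, so f₁₁ = f₂₂ = 2.667/EI and f₁₂ = f₂₁ = 1.333/EI.
Compatibility — zero rotation at each built-in end:
  2.667 M_A + 1.333 M_C = 913.4
  1.333 M_A + 2.667 M_C = 810.9
Solving the pair gives M_A = 254 kip·ft and M_C = 177.1 kip·ft (hogging).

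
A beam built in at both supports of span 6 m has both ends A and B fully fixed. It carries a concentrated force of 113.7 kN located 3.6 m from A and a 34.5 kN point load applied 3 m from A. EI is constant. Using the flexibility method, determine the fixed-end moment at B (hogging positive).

M_B = 124.1 kN·m

Release both end moments; the primary structure is a simply-supported span AB with redundants M_A and M_B.
End rotations of the released simple span under the applied load (×1/EI):
  at A: point load 113.7 at a = 3.6: Pab(L + b)/(6LEI) = 229.2/EI
  at B: point load 113.7 at a = 3.6: Pab(L + a)/(6LEI) = 262/EI
  at A: point load 34.5 at a = 3: Pab(L + b)/(6LEI) = 77.62/EI
  at B: point load 34.5 at a = 3: Pab(L + a)/(6LEI) = 77.62/EI
  θ_A0 = 306.8/EI,  θ_B0 = 339.6/EI
Flexibility coefficients: a unit moment at one end gives L/(3EI) there and L/(6EI) at the far end, so f₁₁ = f₂₂ = 2/EI and f₁₂ = f₂₁ = 1/EI.
Compatibility — zero rotation at each built-in end:
  2 M_A + 1 M_B = 306.8
  1 M_A + 2 M_B = 339.6
Solving the pair gives M_A = 91.37 kN·m and M_B = 124.1 kN·m (hogging).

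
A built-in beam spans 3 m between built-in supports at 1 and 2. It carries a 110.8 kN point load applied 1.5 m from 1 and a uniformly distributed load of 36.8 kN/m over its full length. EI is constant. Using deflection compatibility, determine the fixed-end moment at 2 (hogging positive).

Release both end moments; the primary structure is a simply-supported span 12 with redundants M_1 and M_2.
End rotations of the released simple span under the applied load (×1/EI):
  at 1: point load 110.8 at a = 1.5: Pab(L + b)/(6LEI) = 62.33/EI
  at 2: point load 110.8 at a = 1.5: Pab(L + a)/(6LEI) = 62.33/EI
  at 1: UDL 36.8: wL³/(24EI) = 41.4/EI
  at 2: UDL 36.8: wL³/(24EI) = 41.4/EI
  θ_10 = 103.7/EI,  θ_20 = 103.7/EI
Flexibility coefficients: a unit moment at one end gives L/(3EI) there and L/(6EI) at the far end, so f₁₁ = f₂₂ = 1/EI and f₁₂ = f₂₁ = 0.5/EI.
Compatibility — zero rotation at each built-in end:
  1 M_1 + 0.5 M_2 = 103.7
  0.5 M_1 + 1 M_2 = 103.7
Solving the pair gives M_1 = 69.15 kN·m and M_2 = 69.15 kN·m (hogging).

M_2 = 69.15 kN·m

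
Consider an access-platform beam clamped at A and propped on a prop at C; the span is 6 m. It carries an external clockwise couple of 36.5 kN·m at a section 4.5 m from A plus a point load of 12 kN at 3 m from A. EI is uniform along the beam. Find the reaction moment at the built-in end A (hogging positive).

M_A = -1.328 kN·m

Choose R_C as the redundant. The primary structure is the cantilever fixed at A.
Primary-structure tip deflection at C by superposition:
  clockwise couple 36.5 at a = 4.5: M₀a(2L − a)/(2EI) = 615.9/EI
  point load 12 at a = 3: Pa²(3L − a)/(6EI) = 270/EI
  δ_0 = 885.9/EI
Tip deflection under a unit load at C: L³/(3EI) = 72/EI.
The prop prevents deflection at C: R_C = δ_0/δ_{CC} = 885.9/72 = 12.3 kN.
Moment equilibrium about A: M_A = Σ(load moments about A) − R_C·L = 72.5 − 12.3×6 = -1.328 kN·m.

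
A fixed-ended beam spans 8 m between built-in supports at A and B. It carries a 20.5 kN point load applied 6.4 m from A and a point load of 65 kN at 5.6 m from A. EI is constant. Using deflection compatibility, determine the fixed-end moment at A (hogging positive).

Take the two fixed-end moments M_A, M_B as redundants; the released structure is the simple span AB.
On the primary (simply-supported) span, the end slopes from the loading are:
  at A: point load 20.5 at a = 6.4: Pab(L + b)/(6LEI) = 41.98/EI
  at B: point load 20.5 at a = 6.4: Pab(L + a)/(6LEI) = 62.98/EI
  at A: point load 65 at a = 5.6: Pab(L + b)/(6LEI) = 189.3/EI
  at B: point load 65 at a = 5.6: Pab(L + a)/(6LEI) = 247.5/EI
  θ_A0 = 231.3/EI,  θ_B0 = 310.5/EI
Flexibility coefficients: a unit moment at one end gives L/(3EI) there and L/(6EI) at the far end, so f₁₁ = f₂₂ = 2.667/EI and f₁₂ = f₂₁ = 1.333/EI.
Compatibility — zero rotation at each built-in end:
  2.667 M_A + 1.333 M_B = 231.3
  1.333 M_A + 2.667 M_B = 310.5
Solving the pair gives M_A = 38.01 kN·m and M_B = 97.43 kN·m (hogging).

M_A = 38.01 kN·m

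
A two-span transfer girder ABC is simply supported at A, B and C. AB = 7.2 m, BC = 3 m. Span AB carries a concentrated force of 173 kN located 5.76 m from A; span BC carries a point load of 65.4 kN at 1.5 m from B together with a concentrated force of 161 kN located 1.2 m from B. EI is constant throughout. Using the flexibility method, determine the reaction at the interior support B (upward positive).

Insert a hinge at B; M_B is the redundant, and each span becomes simply supported.
Discontinuity in slope at B on the released structure — sum the simple-span end rotations:
  span AB: point load 173 at a = 5.76: Pab(L + a)/(6LEI) = 430.5/EI
  span BC: point load 65.4 at a = 1.5: Pab(L + b)/(6LEI) = 36.79/EI
  span BC: point load 161 at a = 1.2: Pab(L + b)/(6LEI) = 92.74/EI
  relative rotation θ_0 = (430.5 + 129.5)/EI = 560/EI
A unit hogging moment at B produces rotation L₁/(3EI) + L₂/(3EI) = 3.4/EI.
Slope continuity at B: θ_0 = M_B·3.4/EI, so M_B = 560/3.4 = 164.7 kN·m (hogging).
Span AB, ΣM about A with M_B applied at B: R_B^{AB}·7.2 = 996.5 + 164.7, so R_B^{AB} = 161.3 kN and R_A = 173 − 161.3 = 11.72 kN.
Span BC, ΣM about C: R_B^{BC}·3 = 387.9 + 164.7, so R_B^{BC} = 184.2 kN and R_C = 226.4 − 184.2 = 42.2 kN.
R_B = 161.3 + 184.2 = 345.5 kN.

R_B = 345.5 kN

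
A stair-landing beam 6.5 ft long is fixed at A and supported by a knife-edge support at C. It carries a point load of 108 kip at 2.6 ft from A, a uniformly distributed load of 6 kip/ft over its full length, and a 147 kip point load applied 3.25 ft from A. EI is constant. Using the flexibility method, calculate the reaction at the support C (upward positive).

Choose R_C as the redundant. The primary structure is the cantilever fixed at A.
Primary-structure tip deflection at C by superposition:
  point load 108 at a = 2.6: Pa²(3L − a)/(6EI) = 2056/EI
  UDL 6: wL⁴/(8EI) = 1339/EI
  point load 147 at a = 3.25: Pa²(3L − a)/(6EI) = 4205/EI
  δ_0 = 7600/EI
Flexibility coefficient — unit upward force at C: δ_{CC} = L³/(3EI) = 91.54/EI.
The prop prevents deflection at C: R_C = δ_0/δ_{CC} = 7600/91.54 = 83.03 kip.

R_C = 83.03 kip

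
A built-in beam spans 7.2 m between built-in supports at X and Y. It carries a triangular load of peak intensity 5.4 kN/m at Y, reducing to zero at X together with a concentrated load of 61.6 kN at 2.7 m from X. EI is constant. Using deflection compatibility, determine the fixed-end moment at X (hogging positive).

M_X = 74.3 kN·m

Release both end moments; the primary structure is a simply-supported span XY with redundants M_X and M_Y.
On the primary (simply-supported) span, the end slopes from the loading are:
  at X: triangular load, peak 5.4: 7w₀L³/(360EI) = 39.19/EI
  at Y: triangular load, peak 5.4: w₀L³/(45EI) = 44.79/EI
  at X: point load 61.6 at a = 2.7: Pab(L + b)/(6LEI) = 202.7/EI
  at Y: point load 61.6 at a = 2.7: Pab(L + a)/(6LEI) = 171.5/EI
  θ_X0 = 241.9/EI,  θ_Y0 = 216.3/EI
Flexibility coefficients: a unit moment at one end gives L/(3EI) there and L/(6EI) at the far end, so f₁₁ = f₂₂ = 2.4/EI and f₁₂ = f₂₁ = 1.2/EI.
Compatibility — zero rotation at each built-in end:
  2.4 M_X + 1.2 M_Y = 241.9
  1.2 M_X + 2.4 M_Y = 216.3
Solving the pair gives M_X = 74.3 kN·m and M_Y = 52.98 kN·m (hogging).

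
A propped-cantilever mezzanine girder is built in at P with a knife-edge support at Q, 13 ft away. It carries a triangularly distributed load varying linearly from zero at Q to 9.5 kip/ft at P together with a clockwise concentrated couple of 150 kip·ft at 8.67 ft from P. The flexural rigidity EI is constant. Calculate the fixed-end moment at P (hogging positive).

Choose R_Q as the redundant. The primary structure is the cantilever fixed at P.
Downward deflection at the released point Q due to the loads:
  triangular load, peak 9.5 at the fixed end: w₀L⁴/(30EI) = 9044/EI
  clockwise couple 150 at a = 8.67: M₀a(2L − a)/(2EI) = 11269/EI
  δ_0 = 20313/EI
Tip deflection under a unit load at Q: L³/(3EI) = 732.3/EI.
The prop prevents deflection at Q: R_Q = δ_0/δ_{QQ} = 20313/732.3 = 27.74 kip.
Moment equilibrium about P: M_P = Σ(load moments about P) − R_Q·L = 417.6 − 27.74×13 = 56.99 kip·ft.

M_P = 56.99 kip·ft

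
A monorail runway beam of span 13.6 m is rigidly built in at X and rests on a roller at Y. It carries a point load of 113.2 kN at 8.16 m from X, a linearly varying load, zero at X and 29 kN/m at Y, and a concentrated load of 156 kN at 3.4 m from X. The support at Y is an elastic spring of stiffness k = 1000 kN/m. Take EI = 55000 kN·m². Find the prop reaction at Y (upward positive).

Release the roller at Y. Primary structure: cantilever fixed at X.
Free-end deflection of the primary structure under the applied loading (downward +):
  point load 113.2 at a = 8.16: Pa²(3L − a)/(6EI) = 41004/EI
  triangular load, peak 29 at the free end: 11w₀L⁴/(120EI) = 90942/EI
  point load 156 at a = 3.4: Pa²(3L − a)/(6EI) = 11241/EI
  δ_0 = 143187/EI
Flexibility coefficient — unit upward force at Y: δ_{YY} = L³/(3EI) = 838.5/EI.
With EI = 55000 kN·m²: δ_0 = 2.6034 m and δ_{YY} = 0.015245 m/kN.
Compatibility — the spring shortens by R_Y/k under the reaction it provides: δ_0 − R_Y·δ_{YY} = R_Y/k. With 1/k = 0.001 m/kN, R_Y = δ_0 / (δ_{YY} + 1/k) = 2.6034 / (0.015245 + 0.001) = 160.3 kN.

R_Y = 160.3 kN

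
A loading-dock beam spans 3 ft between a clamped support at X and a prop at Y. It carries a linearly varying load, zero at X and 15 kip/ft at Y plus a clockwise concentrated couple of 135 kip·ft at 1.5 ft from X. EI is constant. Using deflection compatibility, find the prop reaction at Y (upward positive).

Remove the prop at Y; the released (primary) structure is a cantilever built in at X.
Primary-structure tip deflection at Y by superposition:
  triangular load, peak 15 at the free end: 11w₀L⁴/(120EI) = 111.4/EI
  clockwise couple 135 at a = 1.5: M₀a(2L − a)/(2EI) = 455.6/EI
  δ_0 = 567/EI
Tip deflection under a unit load at Y: L³/(3EI) = 9/EI.
Compatibility at Y: δ_0 − R_Y·δ_{YY} = 0, so R_Y = 567/9 = 63 kip.

R_Y = 63 kip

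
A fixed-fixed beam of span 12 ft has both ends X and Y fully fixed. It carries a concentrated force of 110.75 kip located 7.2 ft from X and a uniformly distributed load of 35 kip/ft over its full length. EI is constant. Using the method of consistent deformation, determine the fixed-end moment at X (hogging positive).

Release both end moments; the primary structure is a simply-supported span XY with redundants M_X and M_Y.
End rotations of the released simple span under the applied load (×1/EI):
  at X: point load 110.75 at a = 7.2: Pab(L + b)/(6LEI) = 893.1/EI
  at Y: point load 110.75 at a = 7.2: Pab(L + a)/(6LEI) = 1021/EI
  at X: UDL 35: wL³/(24EI) = 2520/EI
  at Y: UDL 35: wL³/(24EI) = 2520/EI
  θ_X0 = 3413/EI,  θ_Y0 = 3541/EI
Flexibility coefficients: a unit moment at one end gives L/(3EI) there and L/(6EI) at the far end, so f₁₁ = f₂₂ = 4/EI and f₁₂ = f₂₁ = 2/EI.
Compatibility — zero rotation at each built-in end:
  4 M_X + 2 M_Y = 3413
  2 M_X + 4 M_Y = 3541
Solving the pair gives M_X = 547.6 kip·ft and M_Y = 611.4 kip·ft (hogging).

M_X = 547.6 kip·ft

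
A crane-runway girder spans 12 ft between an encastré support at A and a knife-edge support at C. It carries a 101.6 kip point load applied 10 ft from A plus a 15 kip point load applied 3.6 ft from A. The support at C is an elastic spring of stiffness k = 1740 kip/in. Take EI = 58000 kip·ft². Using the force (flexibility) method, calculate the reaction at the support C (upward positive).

Choose R_C as the redundant. The primary structure is the cantilever fixed at A.
Deflection at C on the released cantilever, summing each load's contribution:
  point load 101.6 at a = 10: Pa²(3L − a)/(6EI) = 44027/EI
  point load 15 at a = 3.6: Pa²(3L − a)/(6EI) = 1050/EI
  δ_0 = 45076/EI
Tip deflection under a unit load at C: L³/(3EI) = 576/EI.
With EI = 58000 kip·ft²: δ_0 = 0.77718 ft and δ_{CC} = 0.009931 ft/kip.
Compatibility — the spring shortens by R_C/k under the reaction it provides: δ_0 − R_C·δ_{CC} = R_C/k. With 1/k = 1/(1740×12) ft/kip = 0.000048 ft/kip, R_C = δ_0 / (δ_{CC} + 1/k) = 0.77718 / (0.009931 + 0.000048) = 77.88 kip.

R_C = 77.88 kip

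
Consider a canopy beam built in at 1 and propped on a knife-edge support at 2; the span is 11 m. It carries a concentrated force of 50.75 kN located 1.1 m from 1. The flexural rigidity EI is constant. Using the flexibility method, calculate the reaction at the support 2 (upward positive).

R_2 = 0.7359 kN

Take the reaction at 2 as the redundant and release it; the primary structure is a cantilever fixed at 1.
Downward deflection at the released point 2 due to the loads:
  point load 50.75 at a = 1.1: Pa²(3L − a)/(6EI) = 326.5/EI
Tip deflection under a unit load at 2: L³/(3EI) = 443.7/EI.
Compatibility at 2: δ_0 − R_2·δ_{22} = 0, so R_2 = 326.5/443.7 = 0.7359 kN.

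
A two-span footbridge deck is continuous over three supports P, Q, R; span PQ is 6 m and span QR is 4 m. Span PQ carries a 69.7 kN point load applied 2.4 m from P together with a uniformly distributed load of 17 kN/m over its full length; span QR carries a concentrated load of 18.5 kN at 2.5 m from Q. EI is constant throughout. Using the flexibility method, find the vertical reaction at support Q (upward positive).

R_Q = 124.5 kN

Take M_Q as the redundant. Released structure: two simple spans PQ and QR with a hinge at Q.
Rotations at Q on the released spans (each span's end-slope, ×1/EI):
  span PQ: point load 69.7 at a = 2.4: Pab(L + a)/(6LEI) = 140.5/EI
  span PQ: UDL 17: wL³/(24EI) = 153/EI
  span QR: point load 18.5 at a = 2.5: Pab(L + b)/(6LEI) = 15.9/EI
  relative rotation θ_0 = (293.5 + 15.9)/EI = 309.4/EI
A unit hogging moment at Q produces rotation L₁/(3EI) + L₂/(3EI) = 3.333/EI.
Compatibility: M_Q·(L₁+L₂)/(3EI) = θ_0, giving M_Q = 92.82 kN·m (hogging).
Span PQ, ΣM about P with M_Q applied at Q: R_Q^{PQ}·6 = 473.3 + 92.82, so R_Q^{PQ} = 94.35 kN and R_P = 171.7 − 94.35 = 77.35 kN.
Span QR, ΣM about R: R_Q^{QR}·4 = 27.75 + 92.82, so R_Q^{QR} = 30.14 kN and R_R = 18.5 − 30.14 = -11.64 kN.
R_Q = 94.35 + 30.14 = 124.5 kN.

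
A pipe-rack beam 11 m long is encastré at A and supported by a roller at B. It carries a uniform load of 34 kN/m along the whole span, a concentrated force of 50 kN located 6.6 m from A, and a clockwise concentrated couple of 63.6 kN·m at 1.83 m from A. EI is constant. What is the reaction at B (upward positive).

Take the reaction at B as the redundant and release it; the primary structure is a cantilever fixed at A.
Downward deflection at the released point B due to the loads:
  UDL 34: wL⁴/(8EI) = 62224/EI
  point load 50 at a = 6.6: Pa²(3L − a)/(6EI) = 9583/EI
  clockwise couple 63.6 at a = 1.83: M₀a(2L − a)/(2EI) = 1174/EI
  δ_0 = 72981/EI
Tip deflection under a unit load at B: L³/(3EI) = 443.7/EI.
The prop prevents deflection at B: R_B = δ_0/δ_{BB} = 72981/443.7 = 164.5 kN.

R_B = 164.5 kN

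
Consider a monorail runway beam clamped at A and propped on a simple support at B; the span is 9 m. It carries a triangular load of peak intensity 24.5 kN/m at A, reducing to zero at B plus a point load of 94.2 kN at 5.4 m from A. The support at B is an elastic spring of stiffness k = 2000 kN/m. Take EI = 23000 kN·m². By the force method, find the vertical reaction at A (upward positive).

R_A = 144.5 kN

Take the reaction at B as the redundant and release it; the primary structure is a cantilever fixed at A.
Downward deflection at the released point B due to the loads:
  triangular load, peak 24.5 at the fixed end: w₀L⁴/(30EI) = 5358/EI
  point load 94.2 at a = 5.4: Pa²(3L − a)/(6EI) = 9889/EI
  δ_0 = 15247/EI
Tip deflection under a unit load at B: L³/(3EI) = 243/EI.
With EI = 23000 kN·m²: δ_0 = 0.66291 m and δ_{BB} = 0.010565 m/kN.
Compatibility — the spring shortens by R_B/k under the reaction it provides: δ_0 − R_B·δ_{BB} = R_B/k. With 1/k = 0.0005 m/kN, R_B = δ_0 / (δ_{BB} + 1/k) = 0.66291 / (0.010565 + 0.0005) = 59.91 kN.
Vertical equilibrium: R_A = ΣP − R_B = 204.4 − 59.91 = 144.5 kN.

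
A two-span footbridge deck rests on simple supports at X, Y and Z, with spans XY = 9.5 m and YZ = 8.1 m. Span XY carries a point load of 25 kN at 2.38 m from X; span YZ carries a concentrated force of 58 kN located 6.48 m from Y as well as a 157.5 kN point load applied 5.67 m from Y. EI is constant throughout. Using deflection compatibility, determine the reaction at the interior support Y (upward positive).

R_Y = 91.63 kN

Insert a hinge at Y; M_Y is the redundant, and each span becomes simply supported.
Rotations at Y on the released spans (each span's end-slope, ×1/EI):
  span XY: point load 25 at a = 2.38: Pab(L + a)/(6LEI) = 88.3/EI
  span YZ: point load 58 at a = 6.48: Pab(L + b)/(6LEI) = 121.8/EI
  span YZ: point load 157.5 at a = 5.67: Pab(L + b)/(6LEI) = 470.2/EI
  relative rotation θ_0 = (88.3 + 591.9)/EI = 680.2/EI
A unit hogging moment at Y produces rotation L₁/(3EI) + L₂/(3EI) = 5.867/EI.
Compatibility: M_Y·(L₁+L₂)/(3EI) = θ_0, giving M_Y = 116 kN·m (hogging).
Span XY, ΣM about X with M_Y applied at Y: R_Y^{XY}·9.5 = 59.5 + 116, so R_Y^{XY} = 18.47 kN and R_X = 25 − 18.47 = 6.531 kN.
Span YZ, ΣM about Z: R_Y^{YZ}·8.1 = 476.7 + 116, so R_Y^{YZ} = 73.16 kN and R_Z = 215.5 − 73.16 = 142.3 kN.
R_Y = 18.47 + 73.16 = 91.63 kN.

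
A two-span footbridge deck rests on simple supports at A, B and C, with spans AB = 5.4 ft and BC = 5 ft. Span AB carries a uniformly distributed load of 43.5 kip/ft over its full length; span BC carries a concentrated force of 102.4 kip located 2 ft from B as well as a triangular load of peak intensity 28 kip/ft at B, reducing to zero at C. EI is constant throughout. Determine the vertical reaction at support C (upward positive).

R_C = 33.89 kip

Release continuity at B by inserting a hinge; the redundant is the internal moment M_B. The primary structure is two simply-supported spans AB and BC.
End slopes at the hinge B, treating each span as simply supported:
  span AB: UDL 43.5: wL³/(24EI) = 285.4/EI
  span BC: point load 102.4 at a = 2: Pab(L + b)/(6LEI) = 163.8/EI
  span BC: triangular load, peak 28: w₀L³/(45EI) = 77.78/EI
  relative rotation θ_0 = (285.4 + 241.6)/EI = 527/EI
A unit hogging moment at B produces rotation L₁/(3EI) + L₂/(3EI) = 3.467/EI.
Slope continuity at B: θ_0 = M_B·3.467/EI, so M_B = 527/3.467 = 152 kip·ft (hogging).
Span BC, ΣM about C: R_B^{BC}·5 = 540.5 + 152, so R_B^{BC} = 138.5 kip and R_C = 172.4 − 138.5 = 33.89 kip.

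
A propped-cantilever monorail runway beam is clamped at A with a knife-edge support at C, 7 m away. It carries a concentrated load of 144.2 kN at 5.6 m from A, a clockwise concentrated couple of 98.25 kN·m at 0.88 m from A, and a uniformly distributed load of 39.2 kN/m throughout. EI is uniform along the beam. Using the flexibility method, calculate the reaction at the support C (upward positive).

Take the reaction at C as the redundant and release it; the primary structure is a cantilever fixed at A.
Free-end deflection of the primary structure under the applied loading (downward +):
  point load 144.2 at a = 5.6: Pa²(3L − a)/(6EI) = 11607/EI
  clockwise couple 98.25 at a = 0.88: M₀a(2L − a)/(2EI) = 567.2/EI
  UDL 39.2: wL⁴/(8EI) = 11765/EI
  δ_0 = 23939/EI
Flexibility coefficient — unit upward force at C: δ_{CC} = L³/(3EI) = 114.3/EI.
Compatibility at C: δ_0 − R_C·δ_{CC} = 0, so R_C = 23939/114.3 = 209.4 kN.

R_C = 209.4 kN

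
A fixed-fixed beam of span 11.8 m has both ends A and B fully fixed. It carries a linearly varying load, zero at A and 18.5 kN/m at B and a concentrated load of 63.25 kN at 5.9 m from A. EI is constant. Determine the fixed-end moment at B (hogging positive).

M_B = 222.1 kN·m

Release both end moments; the primary structure is a simply-supported span AB with redundants M_A and M_B.
Simple-span end rotations at A and B under the given loads:
  at A: triangular load, peak 18.5: 7w₀L³/(360EI) = 591/EI
  at B: triangular load, peak 18.5: w₀L³/(45EI) = 675.5/EI
  at A: point load 63.25 at a = 5.9: Pab(L + b)/(6LEI) = 550.4/EI
  at B: point load 63.25 at a = 5.9: Pab(L + a)/(6LEI) = 550.4/EI
  θ_A0 = 1141/EI,  θ_B0 = 1226/EI
Flexibility coefficients: a unit moment at one end gives L/(3EI) there and L/(6EI) at the far end, so f₁₁ = f₂₂ = 3.933/EI and f₁₂ = f₂₁ = 1.967/EI.
Compatibility — zero rotation at each built-in end:
  3.933 M_A + 1.967 M_B = 1141
  1.967 M_A + 3.933 M_B = 1226
Solving the pair gives M_A = 179.2 kN·m and M_B = 222.1 kN·m (hogging).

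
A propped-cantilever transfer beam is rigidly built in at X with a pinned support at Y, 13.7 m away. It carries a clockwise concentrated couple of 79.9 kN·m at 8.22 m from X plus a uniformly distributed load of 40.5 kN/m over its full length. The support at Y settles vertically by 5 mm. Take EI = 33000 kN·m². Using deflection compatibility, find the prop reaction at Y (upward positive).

Release the roller at Y. Primary structure: cantilever fixed at X.
Downward deflection at the released point Y due to the loads:
  clockwise couple 79.9 at a = 8.22: M₀a(2L − a)/(2EI) = 6299/EI
  UDL 40.5: wL⁴/(8EI) = 178339/EI
  δ_0 = 184638/EI
Tip deflection under a unit load at Y: L³/(3EI) = 857.1/EI.
With EI = 33000 kN·m²: δ_0 = 5.5951 m and δ_{YY} = 0.025973 m/kN.
Compatibility — the beam at Y must follow the support down by 0.005 m: δ_0 − R_Y·δ_{YY} = 0.005, so R_Y = (5.5951 − 0.005)/0.025973 = 215.2 kN.

R_Y = 215.2 kN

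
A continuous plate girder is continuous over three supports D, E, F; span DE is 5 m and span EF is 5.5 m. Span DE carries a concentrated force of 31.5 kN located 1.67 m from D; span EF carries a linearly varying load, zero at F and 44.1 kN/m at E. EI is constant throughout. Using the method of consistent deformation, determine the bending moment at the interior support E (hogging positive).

Insert a hinge at E; M_E is the redundant, and each span becomes simply supported.
Discontinuity in slope at E on the released structure — sum the simple-span end rotations:
  span DE: point load 31.5 at a = 1.67: Pab(L + a)/(6LEI) = 38.95/EI
  span EF: triangular load, peak 44.1: w₀L³/(45EI) = 163/EI
  relative rotation θ_0 = (38.95 + 163)/EI = 202/EI
A unit hogging moment at E produces rotation L₁/(3EI) + L₂/(3EI) = 3.5/EI.
Slope continuity at E: θ_0 = M_E·3.5/EI, so M_E = 202/3.5 = 57.71 kN·m (hogging).

M_E = 57.71 kN·m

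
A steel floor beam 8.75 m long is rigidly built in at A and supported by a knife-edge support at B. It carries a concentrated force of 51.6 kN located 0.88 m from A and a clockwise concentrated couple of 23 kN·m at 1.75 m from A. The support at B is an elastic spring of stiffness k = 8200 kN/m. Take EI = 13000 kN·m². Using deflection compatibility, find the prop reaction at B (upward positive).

R_B = 2.161 kN

Take the reaction at B as the redundant and release it; the primary structure is a cantilever fixed at A.
Downward deflection at the released point B due to the loads:
  point load 51.6 at a = 0.88: Pa²(3L − a)/(6EI) = 169/EI
  clockwise couple 23 at a = 1.75: M₀a(2L − a)/(2EI) = 317/EI
  δ_0 = 485.9/EI
Tip deflection under a unit load at B: L³/(3EI) = 223.3/EI.
With EI = 13000 kN·m²: δ_0 = 0.037379 m and δ_{BB} = 0.017177 m/kN.
Compatibility — the spring shortens by R_B/k under the reaction it provides: δ_0 − R_B·δ_{BB} = R_B/k. With 1/k = 0.000122 m/kN, R_B = δ_0 / (δ_{BB} + 1/k) = 0.037379 / (0.017177 + 0.000122) = 2.161 kN.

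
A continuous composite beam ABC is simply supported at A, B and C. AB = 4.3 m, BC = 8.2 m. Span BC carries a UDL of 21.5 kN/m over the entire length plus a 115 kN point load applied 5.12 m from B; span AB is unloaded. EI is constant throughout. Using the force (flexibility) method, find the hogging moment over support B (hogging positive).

Insert a hinge at B; M_B is the redundant, and each span becomes simply supported.
Discontinuity in slope at B on the released structure — sum the simple-span end rotations:
  span BC: UDL 21.5: wL³/(24EI) = 493.9/EI
  span BC: point load 115 at a = 5.12: Pab(L + b)/(6LEI) = 415.8/EI
  relative rotation θ_0 = (0 + 909.7)/EI = 909.7/EI
A unit hogging moment at B produces rotation L₁/(3EI) + L₂/(3EI) = 4.167/EI.
Compatibility: M_B·(L₁+L₂)/(3EI) = θ_0, giving M_B = 218.3 kN·m (hogging).

M_B = 218.3 kN·m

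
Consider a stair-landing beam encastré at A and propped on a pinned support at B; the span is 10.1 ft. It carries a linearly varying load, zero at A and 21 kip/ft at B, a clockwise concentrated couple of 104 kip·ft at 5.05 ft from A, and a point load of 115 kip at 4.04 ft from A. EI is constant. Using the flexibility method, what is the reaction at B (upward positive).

Remove the prop at B; the released (primary) structure is a cantilever built in at A.
Primary-structure tip deflection at B by superposition:
  triangular load, peak 21 at the free end: 11w₀L⁴/(120EI) = 20032/EI
  clockwise couple 104 at a = 5.05: M₀a(2L − a)/(2EI) = 3978/EI
  point load 115 at a = 4.04: Pa²(3L − a)/(6EI) = 8215/EI
  δ_0 = 32225/EI
Flexibility coefficient — unit upward force at B: δ_{BB} = L³/(3EI) = 343.4/EI.
Compatibility at B: δ_0 − R_B·δ_{BB} = 0, so R_B = 32225/343.4 = 93.83 kip.

R_B = 93.83 kip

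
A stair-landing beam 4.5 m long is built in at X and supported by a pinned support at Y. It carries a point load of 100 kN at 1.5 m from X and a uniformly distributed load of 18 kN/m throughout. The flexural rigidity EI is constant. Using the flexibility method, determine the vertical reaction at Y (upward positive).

Remove the prop at Y; the released (primary) structure is a cantilever built in at X.
Primary-structure tip deflection at Y by superposition:
  point load 100 at a = 1.5: Pa²(3L − a)/(6EI) = 450/EI
  UDL 18: wL⁴/(8EI) = 922.6/EI
  δ_0 = 1373/EI
Flexibility coefficient — unit upward force at Y: δ_{YY} = L³/(3EI) = 30.38/EI.
The prop prevents deflection at Y: R_Y = δ_0/δ_{YY} = 1373/30.38 = 45.19 kN.

R_Y = 45.19 kN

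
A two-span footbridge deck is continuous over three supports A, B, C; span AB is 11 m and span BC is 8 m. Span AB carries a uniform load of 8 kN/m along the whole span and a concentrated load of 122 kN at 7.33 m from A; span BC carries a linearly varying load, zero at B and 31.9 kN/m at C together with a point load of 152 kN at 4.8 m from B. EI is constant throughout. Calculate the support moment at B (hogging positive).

Take M_B as the redundant. Released structure: two simple spans AB and BC with a hinge at B.
End slopes at the hinge B, treating each span as simply supported:
  span AB: UDL 8: wL³/(24EI) = 443.7/EI
  span AB: point load 122 at a = 7.33: Pab(L + a)/(6LEI) = 911.5/EI
  span BC: triangular load, peak 31.9: 7w₀L³/(360EI) = 317.6/EI
  span BC: point load 152 at a = 4.8: Pab(L + b)/(6LEI) = 544.8/EI
  relative rotation θ_0 = (1355 + 862.4)/EI = 2217/EI
A unit hogging moment at B produces rotation L₁/(3EI) + L₂/(3EI) = 6.333/EI.
Slope continuity at B: θ_0 = M_B·6.333/EI, so M_B = 2217/6.333 = 350.1 kN·m (hogging).

M_B = 350.1 kN·m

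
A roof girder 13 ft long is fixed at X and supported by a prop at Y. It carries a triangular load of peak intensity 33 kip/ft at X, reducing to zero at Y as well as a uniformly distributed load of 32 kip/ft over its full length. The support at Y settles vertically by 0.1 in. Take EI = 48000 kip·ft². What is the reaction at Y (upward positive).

Choose R_Y as the redundant. The primary structure is the cantilever fixed at X.
Free-end deflection of the primary structure under the applied loading (downward +):
  triangular load, peak 33 at the fixed end: w₀L⁴/(30EI) = 31417/EI
  UDL 32: wL⁴/(8EI) = 114244/EI
  δ_0 = 145661/EI
Flexibility coefficient — unit upward force at Y: δ_{YY} = L³/(3EI) = 732.3/EI.
With EI = 48000 kip·ft²: δ_0 = 3.0346 ft and δ_{YY} = 0.015257 ft/kip.
Compatibility — the beam at Y must follow the support down by 0.008333 ft: δ_0 − R_Y·δ_{YY} = 0.008333, so R_Y = (3.0346 − 0.008333)/0.015257 = 198.4 kip.

R_Y = 198.4 kip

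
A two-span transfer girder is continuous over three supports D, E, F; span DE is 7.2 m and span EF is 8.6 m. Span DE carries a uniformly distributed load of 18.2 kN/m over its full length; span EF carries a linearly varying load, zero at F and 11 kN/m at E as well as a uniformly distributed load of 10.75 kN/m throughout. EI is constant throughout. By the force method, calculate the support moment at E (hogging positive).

Take M_E as the redundant. Released structure: two simple spans DE and EF with a hinge at E.
End slopes at the hinge E, treating each span as simply supported:
  span DE: UDL 18.2: wL³/(24EI) = 283/EI
  span EF: triangular load, peak 11: w₀L³/(45EI) = 155.5/EI
  span EF: UDL 10.75: wL³/(24EI) = 284.9/EI
  relative rotation θ_0 = (283 + 440.4)/EI = 723.4/EI
A unit hogging moment at E produces rotation L₁/(3EI) + L₂/(3EI) = 5.267/EI.
Compatibility: M_E·(L₁+L₂)/(3EI) = θ_0, giving M_E = 137.4 kN·m (hogging).

M_E = 137.4 kN·m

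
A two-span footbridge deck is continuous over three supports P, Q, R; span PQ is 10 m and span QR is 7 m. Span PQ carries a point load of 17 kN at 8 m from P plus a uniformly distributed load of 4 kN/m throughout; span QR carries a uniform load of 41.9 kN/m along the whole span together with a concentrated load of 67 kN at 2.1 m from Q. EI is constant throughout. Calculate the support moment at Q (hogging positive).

M_Q = 184 kN·m

Insert a hinge at Q; M_Q is the redundant, and each span becomes simply supported.
Discontinuity in slope at Q on the released structure — sum the simple-span end rotations:
  span PQ: point load 17 at a = 8: Pab(L + a)/(6LEI) = 81.6/EI
  span PQ: UDL 4: wL³/(24EI) = 166.7/EI
  span QR: UDL 41.9: wL³/(24EI) = 598.8/EI
  span QR: point load 67 at a = 2.1: Pab(L + b)/(6LEI) = 195.3/EI
  relative rotation θ_0 = (248.3 + 794.2)/EI = 1042/EI
A unit hogging moment at Q produces rotation L₁/(3EI) + L₂/(3EI) = 5.667/EI.
Compatibility: M_Q·(L₁+L₂)/(3EI) = θ_0, giving M_Q = 184 kN·m (hogging).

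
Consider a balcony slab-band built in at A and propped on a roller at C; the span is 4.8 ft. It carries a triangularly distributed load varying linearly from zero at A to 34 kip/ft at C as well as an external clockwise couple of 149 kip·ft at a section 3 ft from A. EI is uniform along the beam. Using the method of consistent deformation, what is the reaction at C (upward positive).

Choose R_C as the redundant. The primary structure is the cantilever fixed at A.
Deflection at C on the released cantilever, summing each load's contribution:
  triangular load, peak 34 at the free end: 11w₀L⁴/(120EI) = 1654/EI
  clockwise couple 149 at a = 3: M₀a(2L − a)/(2EI) = 1475/EI
  δ_0 = 3130/EI
Flexibility coefficient — unit upward force at C: δ_{CC} = L³/(3EI) = 36.86/EI.
The prop prevents deflection at C: R_C = δ_0/δ_{CC} = 3130/36.86 = 84.89 kip.

R_C = 84.89 kip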